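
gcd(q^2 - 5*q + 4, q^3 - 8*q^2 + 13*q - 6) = q - 1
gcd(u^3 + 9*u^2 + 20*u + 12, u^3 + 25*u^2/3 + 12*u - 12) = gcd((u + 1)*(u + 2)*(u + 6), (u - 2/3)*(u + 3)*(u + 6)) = u + 6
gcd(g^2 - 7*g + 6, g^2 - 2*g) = 1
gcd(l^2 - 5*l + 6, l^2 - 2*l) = l - 2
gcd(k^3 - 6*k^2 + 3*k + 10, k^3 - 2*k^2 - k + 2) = k^2 - k - 2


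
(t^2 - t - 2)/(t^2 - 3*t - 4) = (t - 2)/(t - 4)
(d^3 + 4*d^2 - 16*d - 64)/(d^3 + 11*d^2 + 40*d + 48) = (d - 4)/(d + 3)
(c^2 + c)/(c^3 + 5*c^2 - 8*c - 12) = c/(c^2 + 4*c - 12)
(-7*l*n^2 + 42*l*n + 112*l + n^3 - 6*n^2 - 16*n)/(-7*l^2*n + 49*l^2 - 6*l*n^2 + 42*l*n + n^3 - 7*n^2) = (n^2 - 6*n - 16)/(l*n - 7*l + n^2 - 7*n)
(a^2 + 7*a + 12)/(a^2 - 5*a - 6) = (a^2 + 7*a + 12)/(a^2 - 5*a - 6)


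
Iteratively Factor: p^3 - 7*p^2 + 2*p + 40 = (p - 5)*(p^2 - 2*p - 8) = (p - 5)*(p + 2)*(p - 4)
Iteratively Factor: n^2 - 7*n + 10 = (n - 2)*(n - 5)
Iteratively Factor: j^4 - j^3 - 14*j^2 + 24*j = (j + 4)*(j^3 - 5*j^2 + 6*j) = j*(j + 4)*(j^2 - 5*j + 6) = j*(j - 3)*(j + 4)*(j - 2)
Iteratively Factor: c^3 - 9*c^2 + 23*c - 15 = (c - 5)*(c^2 - 4*c + 3) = (c - 5)*(c - 3)*(c - 1)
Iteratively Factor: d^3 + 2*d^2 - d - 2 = (d + 2)*(d^2 - 1) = (d + 1)*(d + 2)*(d - 1)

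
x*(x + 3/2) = x^2 + 3*x/2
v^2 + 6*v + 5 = (v + 1)*(v + 5)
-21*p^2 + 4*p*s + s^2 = (-3*p + s)*(7*p + s)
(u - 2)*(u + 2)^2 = u^3 + 2*u^2 - 4*u - 8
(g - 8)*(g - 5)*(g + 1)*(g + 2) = g^4 - 10*g^3 + 3*g^2 + 94*g + 80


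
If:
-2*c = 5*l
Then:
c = -5*l/2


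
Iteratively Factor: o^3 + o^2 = (o)*(o^2 + o) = o^2*(o + 1)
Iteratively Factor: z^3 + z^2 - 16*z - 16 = (z - 4)*(z^2 + 5*z + 4) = (z - 4)*(z + 4)*(z + 1)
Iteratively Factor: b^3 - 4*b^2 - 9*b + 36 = (b - 3)*(b^2 - b - 12) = (b - 4)*(b - 3)*(b + 3)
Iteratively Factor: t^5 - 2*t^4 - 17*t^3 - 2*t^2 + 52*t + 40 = (t - 5)*(t^4 + 3*t^3 - 2*t^2 - 12*t - 8) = (t - 5)*(t + 2)*(t^3 + t^2 - 4*t - 4) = (t - 5)*(t + 1)*(t + 2)*(t^2 - 4) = (t - 5)*(t - 2)*(t + 1)*(t + 2)*(t + 2)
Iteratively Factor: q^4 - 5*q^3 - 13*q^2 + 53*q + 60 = (q - 4)*(q^3 - q^2 - 17*q - 15) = (q - 4)*(q + 3)*(q^2 - 4*q - 5) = (q - 5)*(q - 4)*(q + 3)*(q + 1)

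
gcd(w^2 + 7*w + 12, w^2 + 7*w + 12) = w^2 + 7*w + 12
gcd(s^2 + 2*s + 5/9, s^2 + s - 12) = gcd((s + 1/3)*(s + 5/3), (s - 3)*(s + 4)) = 1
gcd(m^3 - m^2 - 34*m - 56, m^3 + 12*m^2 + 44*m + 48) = m^2 + 6*m + 8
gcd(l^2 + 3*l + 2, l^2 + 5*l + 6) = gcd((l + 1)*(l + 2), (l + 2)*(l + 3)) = l + 2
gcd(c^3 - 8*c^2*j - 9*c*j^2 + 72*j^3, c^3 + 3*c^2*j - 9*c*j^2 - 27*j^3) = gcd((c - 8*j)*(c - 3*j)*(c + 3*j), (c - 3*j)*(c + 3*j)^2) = c^2 - 9*j^2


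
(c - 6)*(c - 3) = c^2 - 9*c + 18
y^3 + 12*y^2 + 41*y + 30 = (y + 1)*(y + 5)*(y + 6)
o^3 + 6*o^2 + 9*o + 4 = (o + 1)^2*(o + 4)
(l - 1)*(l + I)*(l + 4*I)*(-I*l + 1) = -I*l^4 + 6*l^3 + I*l^3 - 6*l^2 + 9*I*l^2 - 4*l - 9*I*l + 4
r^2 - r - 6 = (r - 3)*(r + 2)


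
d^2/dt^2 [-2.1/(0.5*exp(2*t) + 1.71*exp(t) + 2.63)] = (-2.1*(1.0*exp(t) + 1.71)*(2.0*exp(t) + 3.42)*exp(t) + (4.2*exp(t) + 3.591)*(0.5*exp(2*t) + 1.71*exp(t) + 2.63))*exp(t)/(0.5*exp(2*t) + 1.71*exp(t) + 2.63)^3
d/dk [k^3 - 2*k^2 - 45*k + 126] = 3*k^2 - 4*k - 45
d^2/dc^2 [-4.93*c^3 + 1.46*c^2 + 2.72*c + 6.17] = 2.92 - 29.58*c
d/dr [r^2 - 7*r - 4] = 2*r - 7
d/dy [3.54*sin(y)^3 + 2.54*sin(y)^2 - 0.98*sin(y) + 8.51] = (10.62*sin(y)^2 + 5.08*sin(y) - 0.98)*cos(y)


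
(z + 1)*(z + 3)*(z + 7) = z^3 + 11*z^2 + 31*z + 21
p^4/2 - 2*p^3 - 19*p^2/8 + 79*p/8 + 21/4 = (p/2 + 1)*(p - 7/2)*(p - 3)*(p + 1/2)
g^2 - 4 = (g - 2)*(g + 2)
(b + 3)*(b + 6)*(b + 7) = b^3 + 16*b^2 + 81*b + 126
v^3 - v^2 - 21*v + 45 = (v - 3)^2*(v + 5)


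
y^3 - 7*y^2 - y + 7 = (y - 7)*(y - 1)*(y + 1)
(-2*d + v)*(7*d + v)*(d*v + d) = -14*d^3*v - 14*d^3 + 5*d^2*v^2 + 5*d^2*v + d*v^3 + d*v^2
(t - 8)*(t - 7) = t^2 - 15*t + 56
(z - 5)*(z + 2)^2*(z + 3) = z^4 + 2*z^3 - 19*z^2 - 68*z - 60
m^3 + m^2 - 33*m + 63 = (m - 3)^2*(m + 7)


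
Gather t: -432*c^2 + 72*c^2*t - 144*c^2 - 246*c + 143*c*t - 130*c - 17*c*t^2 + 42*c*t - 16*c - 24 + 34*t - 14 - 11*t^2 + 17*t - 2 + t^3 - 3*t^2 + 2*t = -576*c^2 - 392*c + t^3 + t^2*(-17*c - 14) + t*(72*c^2 + 185*c + 53) - 40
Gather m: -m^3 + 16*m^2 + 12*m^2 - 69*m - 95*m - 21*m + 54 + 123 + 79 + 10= -m^3 + 28*m^2 - 185*m + 266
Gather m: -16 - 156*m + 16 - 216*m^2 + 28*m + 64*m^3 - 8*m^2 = 64*m^3 - 224*m^2 - 128*m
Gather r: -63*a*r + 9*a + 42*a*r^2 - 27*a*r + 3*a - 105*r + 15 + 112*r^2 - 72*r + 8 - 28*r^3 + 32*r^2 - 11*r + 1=12*a - 28*r^3 + r^2*(42*a + 144) + r*(-90*a - 188) + 24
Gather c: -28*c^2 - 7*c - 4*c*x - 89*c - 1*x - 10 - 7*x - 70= -28*c^2 + c*(-4*x - 96) - 8*x - 80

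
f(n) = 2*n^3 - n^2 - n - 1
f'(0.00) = -1.00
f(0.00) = -1.00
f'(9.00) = 467.00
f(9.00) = 1367.00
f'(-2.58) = 44.10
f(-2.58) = -39.42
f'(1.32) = 6.81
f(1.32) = 0.54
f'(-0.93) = 6.05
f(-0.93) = -2.54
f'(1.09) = 3.95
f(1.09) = -0.69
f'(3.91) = 82.91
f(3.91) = 99.35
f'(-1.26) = 11.05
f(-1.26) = -5.33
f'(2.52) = 32.06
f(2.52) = 22.14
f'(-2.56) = 43.44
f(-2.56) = -38.55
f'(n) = 6*n^2 - 2*n - 1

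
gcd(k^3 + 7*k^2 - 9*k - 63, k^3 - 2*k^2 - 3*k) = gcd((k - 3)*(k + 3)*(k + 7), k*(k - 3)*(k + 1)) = k - 3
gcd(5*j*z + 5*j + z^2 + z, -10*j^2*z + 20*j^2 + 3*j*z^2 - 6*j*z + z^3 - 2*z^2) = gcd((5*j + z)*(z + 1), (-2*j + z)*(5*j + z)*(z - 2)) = 5*j + z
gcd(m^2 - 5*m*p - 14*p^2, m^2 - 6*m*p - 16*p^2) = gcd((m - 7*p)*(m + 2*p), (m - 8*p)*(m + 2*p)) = m + 2*p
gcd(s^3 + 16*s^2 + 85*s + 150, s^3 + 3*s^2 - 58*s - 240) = s^2 + 11*s + 30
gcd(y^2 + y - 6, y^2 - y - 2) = y - 2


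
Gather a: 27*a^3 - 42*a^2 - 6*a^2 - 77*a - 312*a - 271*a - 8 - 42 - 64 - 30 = 27*a^3 - 48*a^2 - 660*a - 144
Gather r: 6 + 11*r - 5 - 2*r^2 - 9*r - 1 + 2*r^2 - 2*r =0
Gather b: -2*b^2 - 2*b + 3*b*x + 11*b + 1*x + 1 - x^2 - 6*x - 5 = -2*b^2 + b*(3*x + 9) - x^2 - 5*x - 4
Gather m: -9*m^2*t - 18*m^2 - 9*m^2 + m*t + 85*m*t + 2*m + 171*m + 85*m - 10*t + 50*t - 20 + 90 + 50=m^2*(-9*t - 27) + m*(86*t + 258) + 40*t + 120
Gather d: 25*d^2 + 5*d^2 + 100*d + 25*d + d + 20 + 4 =30*d^2 + 126*d + 24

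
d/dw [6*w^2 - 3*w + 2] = 12*w - 3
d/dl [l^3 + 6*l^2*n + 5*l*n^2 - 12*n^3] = 3*l^2 + 12*l*n + 5*n^2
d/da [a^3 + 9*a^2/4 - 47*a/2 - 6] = 3*a^2 + 9*a/2 - 47/2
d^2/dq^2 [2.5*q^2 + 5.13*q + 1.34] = 5.00000000000000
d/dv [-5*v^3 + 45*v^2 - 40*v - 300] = -15*v^2 + 90*v - 40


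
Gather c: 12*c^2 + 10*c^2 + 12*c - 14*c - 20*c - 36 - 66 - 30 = 22*c^2 - 22*c - 132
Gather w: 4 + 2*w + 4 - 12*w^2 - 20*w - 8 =-12*w^2 - 18*w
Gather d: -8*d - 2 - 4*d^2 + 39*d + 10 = -4*d^2 + 31*d + 8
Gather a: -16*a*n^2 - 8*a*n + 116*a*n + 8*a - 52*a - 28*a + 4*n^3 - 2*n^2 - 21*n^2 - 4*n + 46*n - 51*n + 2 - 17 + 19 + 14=a*(-16*n^2 + 108*n - 72) + 4*n^3 - 23*n^2 - 9*n + 18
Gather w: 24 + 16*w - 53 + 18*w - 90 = 34*w - 119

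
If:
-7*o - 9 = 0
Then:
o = -9/7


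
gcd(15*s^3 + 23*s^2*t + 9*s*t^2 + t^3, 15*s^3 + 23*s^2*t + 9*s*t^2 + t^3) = 15*s^3 + 23*s^2*t + 9*s*t^2 + t^3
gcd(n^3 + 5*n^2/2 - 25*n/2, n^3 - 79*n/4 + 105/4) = n + 5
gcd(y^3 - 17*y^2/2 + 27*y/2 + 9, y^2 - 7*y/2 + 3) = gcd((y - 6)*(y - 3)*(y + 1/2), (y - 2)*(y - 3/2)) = 1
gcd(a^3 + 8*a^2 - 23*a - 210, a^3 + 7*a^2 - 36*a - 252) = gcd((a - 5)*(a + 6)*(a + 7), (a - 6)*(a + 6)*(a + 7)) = a^2 + 13*a + 42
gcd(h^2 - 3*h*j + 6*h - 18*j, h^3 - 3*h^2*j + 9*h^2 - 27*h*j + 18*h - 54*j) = h^2 - 3*h*j + 6*h - 18*j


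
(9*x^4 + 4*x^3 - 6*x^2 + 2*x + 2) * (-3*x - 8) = -27*x^5 - 84*x^4 - 14*x^3 + 42*x^2 - 22*x - 16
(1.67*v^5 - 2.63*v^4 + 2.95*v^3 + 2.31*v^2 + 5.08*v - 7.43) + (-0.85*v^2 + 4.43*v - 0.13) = 1.67*v^5 - 2.63*v^4 + 2.95*v^3 + 1.46*v^2 + 9.51*v - 7.56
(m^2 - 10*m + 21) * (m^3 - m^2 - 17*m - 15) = m^5 - 11*m^4 + 14*m^3 + 134*m^2 - 207*m - 315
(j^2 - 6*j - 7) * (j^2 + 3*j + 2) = j^4 - 3*j^3 - 23*j^2 - 33*j - 14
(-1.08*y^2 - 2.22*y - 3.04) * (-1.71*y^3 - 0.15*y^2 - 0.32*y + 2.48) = 1.8468*y^5 + 3.9582*y^4 + 5.877*y^3 - 1.512*y^2 - 4.5328*y - 7.5392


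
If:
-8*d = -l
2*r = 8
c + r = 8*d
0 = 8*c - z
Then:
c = z/8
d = z/64 + 1/2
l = z/8 + 4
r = 4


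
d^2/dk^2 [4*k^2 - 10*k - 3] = 8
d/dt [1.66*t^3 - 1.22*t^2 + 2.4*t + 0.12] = 4.98*t^2 - 2.44*t + 2.4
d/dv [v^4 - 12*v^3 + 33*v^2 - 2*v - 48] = 4*v^3 - 36*v^2 + 66*v - 2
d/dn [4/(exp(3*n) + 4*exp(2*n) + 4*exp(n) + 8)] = (-12*exp(2*n) - 32*exp(n) - 16)*exp(n)/(exp(3*n) + 4*exp(2*n) + 4*exp(n) + 8)^2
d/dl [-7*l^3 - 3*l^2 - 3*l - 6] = -21*l^2 - 6*l - 3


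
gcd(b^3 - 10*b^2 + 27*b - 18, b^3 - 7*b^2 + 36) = b^2 - 9*b + 18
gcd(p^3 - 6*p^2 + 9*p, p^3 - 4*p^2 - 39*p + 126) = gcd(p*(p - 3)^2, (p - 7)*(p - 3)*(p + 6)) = p - 3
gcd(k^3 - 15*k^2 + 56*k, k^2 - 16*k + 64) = k - 8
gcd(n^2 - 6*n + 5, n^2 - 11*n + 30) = n - 5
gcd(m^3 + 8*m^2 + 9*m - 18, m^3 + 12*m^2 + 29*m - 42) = m^2 + 5*m - 6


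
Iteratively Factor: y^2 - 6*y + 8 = (y - 4)*(y - 2)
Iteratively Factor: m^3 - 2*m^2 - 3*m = (m)*(m^2 - 2*m - 3) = m*(m + 1)*(m - 3)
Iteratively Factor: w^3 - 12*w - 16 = (w + 2)*(w^2 - 2*w - 8) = (w + 2)^2*(w - 4)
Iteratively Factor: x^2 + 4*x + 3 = (x + 3)*(x + 1)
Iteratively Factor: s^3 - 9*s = (s + 3)*(s^2 - 3*s) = s*(s + 3)*(s - 3)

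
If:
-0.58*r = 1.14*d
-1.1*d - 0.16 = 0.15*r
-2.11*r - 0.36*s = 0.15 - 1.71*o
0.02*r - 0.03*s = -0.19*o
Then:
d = -0.20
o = -1.87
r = 0.39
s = -11.60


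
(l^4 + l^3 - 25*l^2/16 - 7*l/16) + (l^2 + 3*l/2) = l^4 + l^3 - 9*l^2/16 + 17*l/16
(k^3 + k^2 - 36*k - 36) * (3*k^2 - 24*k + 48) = 3*k^5 - 21*k^4 - 84*k^3 + 804*k^2 - 864*k - 1728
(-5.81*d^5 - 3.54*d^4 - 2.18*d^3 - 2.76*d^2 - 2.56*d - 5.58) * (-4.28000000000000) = 24.8668*d^5 + 15.1512*d^4 + 9.3304*d^3 + 11.8128*d^2 + 10.9568*d + 23.8824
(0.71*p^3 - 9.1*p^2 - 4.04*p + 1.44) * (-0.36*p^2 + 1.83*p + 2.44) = -0.2556*p^5 + 4.5753*p^4 - 13.4662*p^3 - 30.1156*p^2 - 7.2224*p + 3.5136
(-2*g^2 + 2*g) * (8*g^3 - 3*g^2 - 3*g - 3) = -16*g^5 + 22*g^4 - 6*g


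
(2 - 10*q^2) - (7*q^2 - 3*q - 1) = -17*q^2 + 3*q + 3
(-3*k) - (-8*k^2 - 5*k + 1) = 8*k^2 + 2*k - 1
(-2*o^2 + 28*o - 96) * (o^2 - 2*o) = -2*o^4 + 32*o^3 - 152*o^2 + 192*o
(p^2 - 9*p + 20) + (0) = p^2 - 9*p + 20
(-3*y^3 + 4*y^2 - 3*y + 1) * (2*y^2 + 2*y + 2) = -6*y^5 + 2*y^4 - 4*y^3 + 4*y^2 - 4*y + 2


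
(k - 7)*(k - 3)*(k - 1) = k^3 - 11*k^2 + 31*k - 21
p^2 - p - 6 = (p - 3)*(p + 2)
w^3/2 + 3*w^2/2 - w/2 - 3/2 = (w/2 + 1/2)*(w - 1)*(w + 3)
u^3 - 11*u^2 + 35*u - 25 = (u - 5)^2*(u - 1)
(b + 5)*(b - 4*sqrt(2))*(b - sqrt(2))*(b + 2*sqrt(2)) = b^4 - 3*sqrt(2)*b^3 + 5*b^3 - 15*sqrt(2)*b^2 - 12*b^2 - 60*b + 16*sqrt(2)*b + 80*sqrt(2)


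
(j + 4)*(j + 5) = j^2 + 9*j + 20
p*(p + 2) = p^2 + 2*p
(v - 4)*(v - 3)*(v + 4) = v^3 - 3*v^2 - 16*v + 48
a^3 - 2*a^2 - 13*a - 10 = (a - 5)*(a + 1)*(a + 2)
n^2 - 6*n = n*(n - 6)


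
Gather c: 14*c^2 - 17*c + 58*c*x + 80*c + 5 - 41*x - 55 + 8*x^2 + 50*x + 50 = 14*c^2 + c*(58*x + 63) + 8*x^2 + 9*x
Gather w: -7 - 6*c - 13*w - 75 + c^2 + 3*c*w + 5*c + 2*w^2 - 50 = c^2 - c + 2*w^2 + w*(3*c - 13) - 132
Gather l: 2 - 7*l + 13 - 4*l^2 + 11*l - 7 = -4*l^2 + 4*l + 8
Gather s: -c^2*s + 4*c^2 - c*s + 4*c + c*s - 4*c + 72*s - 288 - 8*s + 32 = 4*c^2 + s*(64 - c^2) - 256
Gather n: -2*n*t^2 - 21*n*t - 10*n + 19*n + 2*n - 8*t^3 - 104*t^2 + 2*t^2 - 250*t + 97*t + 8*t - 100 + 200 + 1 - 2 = n*(-2*t^2 - 21*t + 11) - 8*t^3 - 102*t^2 - 145*t + 99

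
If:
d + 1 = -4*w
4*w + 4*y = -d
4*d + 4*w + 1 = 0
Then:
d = 0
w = -1/4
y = 1/4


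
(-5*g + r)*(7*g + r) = -35*g^2 + 2*g*r + r^2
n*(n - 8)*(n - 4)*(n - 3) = n^4 - 15*n^3 + 68*n^2 - 96*n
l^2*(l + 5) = l^3 + 5*l^2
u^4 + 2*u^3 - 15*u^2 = u^2*(u - 3)*(u + 5)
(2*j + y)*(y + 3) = 2*j*y + 6*j + y^2 + 3*y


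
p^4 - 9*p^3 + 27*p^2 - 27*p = p*(p - 3)^3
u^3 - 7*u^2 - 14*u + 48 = (u - 8)*(u - 2)*(u + 3)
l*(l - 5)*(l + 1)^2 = l^4 - 3*l^3 - 9*l^2 - 5*l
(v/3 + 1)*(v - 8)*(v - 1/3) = v^3/3 - 16*v^2/9 - 67*v/9 + 8/3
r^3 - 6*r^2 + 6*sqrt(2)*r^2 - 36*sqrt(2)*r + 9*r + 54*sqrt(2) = (r - 3)^2*(r + 6*sqrt(2))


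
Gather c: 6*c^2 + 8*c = 6*c^2 + 8*c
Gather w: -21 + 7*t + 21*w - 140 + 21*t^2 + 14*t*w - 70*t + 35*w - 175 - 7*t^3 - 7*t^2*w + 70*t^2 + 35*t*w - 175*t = -7*t^3 + 91*t^2 - 238*t + w*(-7*t^2 + 49*t + 56) - 336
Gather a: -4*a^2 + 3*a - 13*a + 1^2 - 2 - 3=-4*a^2 - 10*a - 4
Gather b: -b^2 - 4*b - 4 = -b^2 - 4*b - 4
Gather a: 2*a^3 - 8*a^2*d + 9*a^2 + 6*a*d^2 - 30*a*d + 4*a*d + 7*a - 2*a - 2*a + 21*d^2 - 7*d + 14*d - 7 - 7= 2*a^3 + a^2*(9 - 8*d) + a*(6*d^2 - 26*d + 3) + 21*d^2 + 7*d - 14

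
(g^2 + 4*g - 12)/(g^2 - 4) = (g + 6)/(g + 2)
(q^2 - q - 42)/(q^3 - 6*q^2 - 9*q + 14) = (q + 6)/(q^2 + q - 2)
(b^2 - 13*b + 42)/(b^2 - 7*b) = (b - 6)/b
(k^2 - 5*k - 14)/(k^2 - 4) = (k - 7)/(k - 2)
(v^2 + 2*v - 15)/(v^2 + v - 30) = (v^2 + 2*v - 15)/(v^2 + v - 30)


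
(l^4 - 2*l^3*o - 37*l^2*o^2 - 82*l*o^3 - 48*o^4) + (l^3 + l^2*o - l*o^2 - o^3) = l^4 - 2*l^3*o + l^3 - 37*l^2*o^2 + l^2*o - 82*l*o^3 - l*o^2 - 48*o^4 - o^3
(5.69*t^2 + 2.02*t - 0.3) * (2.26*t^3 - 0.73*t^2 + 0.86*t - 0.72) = 12.8594*t^5 + 0.411499999999999*t^4 + 2.7408*t^3 - 2.1406*t^2 - 1.7124*t + 0.216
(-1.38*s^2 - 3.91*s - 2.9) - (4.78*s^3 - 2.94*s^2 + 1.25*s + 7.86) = -4.78*s^3 + 1.56*s^2 - 5.16*s - 10.76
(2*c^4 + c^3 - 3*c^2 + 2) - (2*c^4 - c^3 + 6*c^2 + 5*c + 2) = 2*c^3 - 9*c^2 - 5*c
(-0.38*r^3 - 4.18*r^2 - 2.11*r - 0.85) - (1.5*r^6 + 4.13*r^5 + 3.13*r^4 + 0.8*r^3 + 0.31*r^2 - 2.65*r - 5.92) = -1.5*r^6 - 4.13*r^5 - 3.13*r^4 - 1.18*r^3 - 4.49*r^2 + 0.54*r + 5.07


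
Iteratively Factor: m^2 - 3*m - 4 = (m - 4)*(m + 1)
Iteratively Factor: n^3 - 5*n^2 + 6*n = (n)*(n^2 - 5*n + 6) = n*(n - 3)*(n - 2)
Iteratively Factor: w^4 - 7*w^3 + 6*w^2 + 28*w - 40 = (w - 2)*(w^3 - 5*w^2 - 4*w + 20) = (w - 2)^2*(w^2 - 3*w - 10) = (w - 5)*(w - 2)^2*(w + 2)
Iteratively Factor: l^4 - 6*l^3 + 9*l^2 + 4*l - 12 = (l - 2)*(l^3 - 4*l^2 + l + 6) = (l - 2)^2*(l^2 - 2*l - 3) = (l - 2)^2*(l + 1)*(l - 3)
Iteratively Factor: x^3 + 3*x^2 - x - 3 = (x - 1)*(x^2 + 4*x + 3) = (x - 1)*(x + 1)*(x + 3)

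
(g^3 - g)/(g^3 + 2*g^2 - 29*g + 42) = (g^3 - g)/(g^3 + 2*g^2 - 29*g + 42)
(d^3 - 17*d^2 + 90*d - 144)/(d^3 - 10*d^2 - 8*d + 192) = (d - 3)/(d + 4)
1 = 1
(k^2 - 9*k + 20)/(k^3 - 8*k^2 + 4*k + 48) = (k - 5)/(k^2 - 4*k - 12)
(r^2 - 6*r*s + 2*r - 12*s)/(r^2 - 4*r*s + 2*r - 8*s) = (r - 6*s)/(r - 4*s)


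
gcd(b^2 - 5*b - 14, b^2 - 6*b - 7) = b - 7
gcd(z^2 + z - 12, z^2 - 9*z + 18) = z - 3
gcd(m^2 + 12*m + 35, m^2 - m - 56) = m + 7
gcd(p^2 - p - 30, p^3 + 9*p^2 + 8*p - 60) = p + 5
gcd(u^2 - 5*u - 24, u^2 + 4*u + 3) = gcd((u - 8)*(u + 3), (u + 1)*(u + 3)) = u + 3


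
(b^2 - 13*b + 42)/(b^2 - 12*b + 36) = (b - 7)/(b - 6)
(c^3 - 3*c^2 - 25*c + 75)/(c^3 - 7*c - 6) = (c^2 - 25)/(c^2 + 3*c + 2)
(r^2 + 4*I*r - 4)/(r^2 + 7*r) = (r^2 + 4*I*r - 4)/(r*(r + 7))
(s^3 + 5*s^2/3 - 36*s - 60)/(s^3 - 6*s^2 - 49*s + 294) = (s^2 + 23*s/3 + 10)/(s^2 - 49)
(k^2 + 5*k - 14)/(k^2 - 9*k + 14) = (k + 7)/(k - 7)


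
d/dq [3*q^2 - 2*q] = 6*q - 2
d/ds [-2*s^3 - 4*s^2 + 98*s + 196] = -6*s^2 - 8*s + 98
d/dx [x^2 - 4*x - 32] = 2*x - 4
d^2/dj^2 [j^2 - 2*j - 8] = 2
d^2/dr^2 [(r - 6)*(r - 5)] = 2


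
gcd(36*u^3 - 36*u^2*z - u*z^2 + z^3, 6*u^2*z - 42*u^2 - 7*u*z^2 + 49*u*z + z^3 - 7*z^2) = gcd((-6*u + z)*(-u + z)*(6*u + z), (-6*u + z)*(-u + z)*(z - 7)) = 6*u^2 - 7*u*z + z^2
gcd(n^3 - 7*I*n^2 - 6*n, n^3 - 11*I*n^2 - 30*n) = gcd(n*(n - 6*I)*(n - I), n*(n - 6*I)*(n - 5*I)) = n^2 - 6*I*n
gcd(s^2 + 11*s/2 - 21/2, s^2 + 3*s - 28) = s + 7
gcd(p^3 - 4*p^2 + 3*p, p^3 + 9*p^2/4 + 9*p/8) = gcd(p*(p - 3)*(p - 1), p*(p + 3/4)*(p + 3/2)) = p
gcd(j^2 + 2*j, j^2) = j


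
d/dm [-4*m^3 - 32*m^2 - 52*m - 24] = -12*m^2 - 64*m - 52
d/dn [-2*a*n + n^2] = -2*a + 2*n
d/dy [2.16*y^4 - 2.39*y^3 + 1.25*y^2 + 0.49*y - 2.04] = 8.64*y^3 - 7.17*y^2 + 2.5*y + 0.49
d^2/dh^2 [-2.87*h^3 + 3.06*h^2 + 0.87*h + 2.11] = 6.12 - 17.22*h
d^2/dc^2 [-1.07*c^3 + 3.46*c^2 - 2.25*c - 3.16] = 6.92 - 6.42*c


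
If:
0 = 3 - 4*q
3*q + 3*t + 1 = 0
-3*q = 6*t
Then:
No Solution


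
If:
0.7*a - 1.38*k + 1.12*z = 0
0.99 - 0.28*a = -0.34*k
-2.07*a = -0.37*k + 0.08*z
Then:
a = -0.44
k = -3.27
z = -3.76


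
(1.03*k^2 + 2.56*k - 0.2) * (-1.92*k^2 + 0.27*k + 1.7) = -1.9776*k^4 - 4.6371*k^3 + 2.8262*k^2 + 4.298*k - 0.34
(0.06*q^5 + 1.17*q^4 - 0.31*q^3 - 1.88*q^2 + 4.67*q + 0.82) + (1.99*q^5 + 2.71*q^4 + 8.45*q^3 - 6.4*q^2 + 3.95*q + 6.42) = 2.05*q^5 + 3.88*q^4 + 8.14*q^3 - 8.28*q^2 + 8.62*q + 7.24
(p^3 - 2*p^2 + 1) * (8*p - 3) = 8*p^4 - 19*p^3 + 6*p^2 + 8*p - 3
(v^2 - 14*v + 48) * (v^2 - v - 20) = v^4 - 15*v^3 + 42*v^2 + 232*v - 960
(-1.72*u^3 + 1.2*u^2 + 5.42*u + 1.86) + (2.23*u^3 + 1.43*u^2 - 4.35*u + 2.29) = 0.51*u^3 + 2.63*u^2 + 1.07*u + 4.15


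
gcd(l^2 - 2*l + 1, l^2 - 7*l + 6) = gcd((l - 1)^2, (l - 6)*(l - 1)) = l - 1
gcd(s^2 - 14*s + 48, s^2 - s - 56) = s - 8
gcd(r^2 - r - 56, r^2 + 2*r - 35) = r + 7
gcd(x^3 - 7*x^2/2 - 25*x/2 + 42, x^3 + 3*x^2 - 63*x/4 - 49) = x^2 - x/2 - 14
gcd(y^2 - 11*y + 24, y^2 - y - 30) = 1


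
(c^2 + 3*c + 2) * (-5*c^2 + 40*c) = -5*c^4 + 25*c^3 + 110*c^2 + 80*c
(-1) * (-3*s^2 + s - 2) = 3*s^2 - s + 2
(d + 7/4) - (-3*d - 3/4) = 4*d + 5/2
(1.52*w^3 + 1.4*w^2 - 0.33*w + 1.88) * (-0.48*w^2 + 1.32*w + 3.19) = -0.7296*w^5 + 1.3344*w^4 + 6.8552*w^3 + 3.128*w^2 + 1.4289*w + 5.9972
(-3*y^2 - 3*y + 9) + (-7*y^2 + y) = -10*y^2 - 2*y + 9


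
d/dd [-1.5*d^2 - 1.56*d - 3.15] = -3.0*d - 1.56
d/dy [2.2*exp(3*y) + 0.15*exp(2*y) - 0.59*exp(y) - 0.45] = (6.6*exp(2*y) + 0.3*exp(y) - 0.59)*exp(y)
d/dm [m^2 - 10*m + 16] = 2*m - 10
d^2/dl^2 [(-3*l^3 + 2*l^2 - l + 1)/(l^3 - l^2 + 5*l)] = 2*(-l^6 + 42*l^5 - 21*l^4 - 69*l^3 + 18*l^2 - 15*l + 25)/(l^3*(l^6 - 3*l^5 + 18*l^4 - 31*l^3 + 90*l^2 - 75*l + 125))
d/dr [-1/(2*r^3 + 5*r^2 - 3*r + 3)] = (6*r^2 + 10*r - 3)/(2*r^3 + 5*r^2 - 3*r + 3)^2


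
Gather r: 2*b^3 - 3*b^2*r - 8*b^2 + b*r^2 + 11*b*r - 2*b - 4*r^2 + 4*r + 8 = 2*b^3 - 8*b^2 - 2*b + r^2*(b - 4) + r*(-3*b^2 + 11*b + 4) + 8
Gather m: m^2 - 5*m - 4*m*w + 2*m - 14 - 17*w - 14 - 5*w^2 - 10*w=m^2 + m*(-4*w - 3) - 5*w^2 - 27*w - 28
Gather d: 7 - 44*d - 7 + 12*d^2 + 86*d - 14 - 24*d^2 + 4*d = -12*d^2 + 46*d - 14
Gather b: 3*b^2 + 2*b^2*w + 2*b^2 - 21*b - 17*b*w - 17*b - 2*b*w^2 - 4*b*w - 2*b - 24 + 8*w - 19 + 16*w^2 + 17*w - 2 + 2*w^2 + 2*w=b^2*(2*w + 5) + b*(-2*w^2 - 21*w - 40) + 18*w^2 + 27*w - 45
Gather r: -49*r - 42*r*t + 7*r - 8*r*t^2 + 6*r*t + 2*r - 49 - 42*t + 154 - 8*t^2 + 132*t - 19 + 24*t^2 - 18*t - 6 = r*(-8*t^2 - 36*t - 40) + 16*t^2 + 72*t + 80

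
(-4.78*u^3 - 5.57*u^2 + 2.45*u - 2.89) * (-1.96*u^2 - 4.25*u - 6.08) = 9.3688*u^5 + 31.2322*u^4 + 47.9329*u^3 + 29.1175*u^2 - 2.6135*u + 17.5712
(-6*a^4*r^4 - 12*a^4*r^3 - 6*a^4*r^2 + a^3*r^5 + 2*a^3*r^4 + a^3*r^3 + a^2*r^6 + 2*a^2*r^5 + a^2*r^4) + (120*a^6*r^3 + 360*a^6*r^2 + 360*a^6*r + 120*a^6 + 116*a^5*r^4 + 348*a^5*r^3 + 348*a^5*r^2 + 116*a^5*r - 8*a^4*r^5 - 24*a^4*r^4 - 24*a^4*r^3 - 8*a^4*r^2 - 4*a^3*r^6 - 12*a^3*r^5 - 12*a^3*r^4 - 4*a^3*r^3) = 120*a^6*r^3 + 360*a^6*r^2 + 360*a^6*r + 120*a^6 + 116*a^5*r^4 + 348*a^5*r^3 + 348*a^5*r^2 + 116*a^5*r - 8*a^4*r^5 - 30*a^4*r^4 - 36*a^4*r^3 - 14*a^4*r^2 - 4*a^3*r^6 - 11*a^3*r^5 - 10*a^3*r^4 - 3*a^3*r^3 + a^2*r^6 + 2*a^2*r^5 + a^2*r^4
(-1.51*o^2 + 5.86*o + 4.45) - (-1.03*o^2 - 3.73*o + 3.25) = -0.48*o^2 + 9.59*o + 1.2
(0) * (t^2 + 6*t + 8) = 0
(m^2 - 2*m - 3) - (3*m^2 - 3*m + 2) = -2*m^2 + m - 5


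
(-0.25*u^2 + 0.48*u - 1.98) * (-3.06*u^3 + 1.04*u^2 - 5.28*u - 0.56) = 0.765*u^5 - 1.7288*u^4 + 7.878*u^3 - 4.4536*u^2 + 10.1856*u + 1.1088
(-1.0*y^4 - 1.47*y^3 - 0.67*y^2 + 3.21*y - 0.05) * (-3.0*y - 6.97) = 3.0*y^5 + 11.38*y^4 + 12.2559*y^3 - 4.9601*y^2 - 22.2237*y + 0.3485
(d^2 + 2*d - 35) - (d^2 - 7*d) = 9*d - 35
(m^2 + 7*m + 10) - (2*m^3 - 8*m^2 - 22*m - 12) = -2*m^3 + 9*m^2 + 29*m + 22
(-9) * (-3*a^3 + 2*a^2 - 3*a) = 27*a^3 - 18*a^2 + 27*a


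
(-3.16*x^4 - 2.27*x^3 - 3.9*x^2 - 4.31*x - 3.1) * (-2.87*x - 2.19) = 9.0692*x^5 + 13.4353*x^4 + 16.1643*x^3 + 20.9107*x^2 + 18.3359*x + 6.789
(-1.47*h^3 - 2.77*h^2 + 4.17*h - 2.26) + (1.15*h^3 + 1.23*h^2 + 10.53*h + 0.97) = -0.32*h^3 - 1.54*h^2 + 14.7*h - 1.29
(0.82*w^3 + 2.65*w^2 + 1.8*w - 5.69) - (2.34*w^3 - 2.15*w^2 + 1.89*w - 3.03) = -1.52*w^3 + 4.8*w^2 - 0.0899999999999999*w - 2.66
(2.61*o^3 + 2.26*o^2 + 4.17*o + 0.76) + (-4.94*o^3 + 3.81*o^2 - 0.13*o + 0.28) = -2.33*o^3 + 6.07*o^2 + 4.04*o + 1.04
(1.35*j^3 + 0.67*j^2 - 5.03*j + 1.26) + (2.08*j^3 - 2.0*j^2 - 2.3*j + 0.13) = 3.43*j^3 - 1.33*j^2 - 7.33*j + 1.39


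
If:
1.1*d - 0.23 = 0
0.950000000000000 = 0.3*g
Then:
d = 0.21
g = 3.17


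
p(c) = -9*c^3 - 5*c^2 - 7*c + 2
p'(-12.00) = -3775.00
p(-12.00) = 14918.00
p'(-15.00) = -5932.00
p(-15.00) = 29357.00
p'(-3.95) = -388.77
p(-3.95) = 506.31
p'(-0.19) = -6.07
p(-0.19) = 3.21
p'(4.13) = -508.84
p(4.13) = -746.20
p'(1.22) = -59.39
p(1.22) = -30.32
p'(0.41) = -15.64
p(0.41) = -2.33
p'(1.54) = -86.43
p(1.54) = -53.51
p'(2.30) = -172.83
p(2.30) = -150.05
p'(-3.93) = -384.71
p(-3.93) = 498.57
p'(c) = -27*c^2 - 10*c - 7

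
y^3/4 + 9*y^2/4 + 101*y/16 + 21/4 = (y/4 + 1)*(y + 3/2)*(y + 7/2)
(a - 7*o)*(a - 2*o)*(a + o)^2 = a^4 - 7*a^3*o - 3*a^2*o^2 + 19*a*o^3 + 14*o^4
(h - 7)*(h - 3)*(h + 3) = h^3 - 7*h^2 - 9*h + 63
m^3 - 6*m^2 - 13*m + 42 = (m - 7)*(m - 2)*(m + 3)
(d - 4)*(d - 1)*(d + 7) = d^3 + 2*d^2 - 31*d + 28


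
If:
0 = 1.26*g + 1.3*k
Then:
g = -1.03174603174603*k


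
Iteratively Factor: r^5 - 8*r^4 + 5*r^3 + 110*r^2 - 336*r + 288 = (r - 2)*(r^4 - 6*r^3 - 7*r^2 + 96*r - 144) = (r - 3)*(r - 2)*(r^3 - 3*r^2 - 16*r + 48) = (r - 4)*(r - 3)*(r - 2)*(r^2 + r - 12) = (r - 4)*(r - 3)^2*(r - 2)*(r + 4)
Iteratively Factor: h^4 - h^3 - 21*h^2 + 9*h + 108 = (h - 3)*(h^3 + 2*h^2 - 15*h - 36) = (h - 3)*(h + 3)*(h^2 - h - 12) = (h - 4)*(h - 3)*(h + 3)*(h + 3)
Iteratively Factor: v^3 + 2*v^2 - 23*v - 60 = (v - 5)*(v^2 + 7*v + 12) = (v - 5)*(v + 3)*(v + 4)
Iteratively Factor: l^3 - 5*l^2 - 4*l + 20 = (l - 5)*(l^2 - 4) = (l - 5)*(l + 2)*(l - 2)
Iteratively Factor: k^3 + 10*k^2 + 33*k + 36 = (k + 4)*(k^2 + 6*k + 9) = (k + 3)*(k + 4)*(k + 3)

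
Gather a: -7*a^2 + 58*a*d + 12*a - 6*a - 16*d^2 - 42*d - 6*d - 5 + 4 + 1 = -7*a^2 + a*(58*d + 6) - 16*d^2 - 48*d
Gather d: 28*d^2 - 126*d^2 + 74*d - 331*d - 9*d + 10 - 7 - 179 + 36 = -98*d^2 - 266*d - 140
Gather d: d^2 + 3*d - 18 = d^2 + 3*d - 18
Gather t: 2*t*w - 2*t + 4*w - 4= t*(2*w - 2) + 4*w - 4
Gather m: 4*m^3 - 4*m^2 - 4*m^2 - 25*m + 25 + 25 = 4*m^3 - 8*m^2 - 25*m + 50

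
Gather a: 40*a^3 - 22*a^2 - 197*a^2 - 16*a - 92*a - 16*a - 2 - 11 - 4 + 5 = 40*a^3 - 219*a^2 - 124*a - 12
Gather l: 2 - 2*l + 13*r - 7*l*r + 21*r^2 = l*(-7*r - 2) + 21*r^2 + 13*r + 2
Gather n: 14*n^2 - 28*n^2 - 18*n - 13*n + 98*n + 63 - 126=-14*n^2 + 67*n - 63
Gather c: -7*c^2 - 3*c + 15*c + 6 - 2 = -7*c^2 + 12*c + 4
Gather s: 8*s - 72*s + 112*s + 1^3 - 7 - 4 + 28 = 48*s + 18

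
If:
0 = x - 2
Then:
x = 2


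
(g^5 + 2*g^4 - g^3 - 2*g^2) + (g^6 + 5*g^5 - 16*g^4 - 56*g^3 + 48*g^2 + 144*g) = g^6 + 6*g^5 - 14*g^4 - 57*g^3 + 46*g^2 + 144*g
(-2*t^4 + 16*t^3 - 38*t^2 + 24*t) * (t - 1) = -2*t^5 + 18*t^4 - 54*t^3 + 62*t^2 - 24*t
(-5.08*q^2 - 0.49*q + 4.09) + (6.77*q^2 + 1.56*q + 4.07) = 1.69*q^2 + 1.07*q + 8.16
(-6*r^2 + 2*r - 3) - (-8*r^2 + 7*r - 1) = 2*r^2 - 5*r - 2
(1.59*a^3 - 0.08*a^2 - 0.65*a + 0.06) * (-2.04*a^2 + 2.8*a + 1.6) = -3.2436*a^5 + 4.6152*a^4 + 3.646*a^3 - 2.0704*a^2 - 0.872*a + 0.096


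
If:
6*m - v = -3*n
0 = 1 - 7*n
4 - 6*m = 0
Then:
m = 2/3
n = 1/7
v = 31/7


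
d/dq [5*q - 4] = 5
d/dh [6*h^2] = 12*h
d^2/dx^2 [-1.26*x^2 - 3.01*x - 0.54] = -2.52000000000000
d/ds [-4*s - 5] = -4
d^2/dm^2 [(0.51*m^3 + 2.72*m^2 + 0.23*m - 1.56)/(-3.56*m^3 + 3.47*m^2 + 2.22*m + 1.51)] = (1.4210854715202e-14*m^7 - 81.5446479999999*m^6 - 41.67336*m^5 + 92.4183119999998*m^4 - 479.988984*m^3 + 99.146388*m^2 + 122.67312*m - 11.832988)/(45.118016*m^9 - 131.932176*m^8 + 44.190636*m^7 + 65.351293*m^6 + 84.36291*m^5 - 34.246929*m^4 - 56.382384*m^3 - 46.061493*m^2 - 15.185466*m - 3.442951)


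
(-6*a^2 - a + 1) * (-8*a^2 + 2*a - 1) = 48*a^4 - 4*a^3 - 4*a^2 + 3*a - 1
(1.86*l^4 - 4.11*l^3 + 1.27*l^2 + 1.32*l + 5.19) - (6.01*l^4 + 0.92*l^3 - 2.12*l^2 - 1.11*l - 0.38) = -4.15*l^4 - 5.03*l^3 + 3.39*l^2 + 2.43*l + 5.57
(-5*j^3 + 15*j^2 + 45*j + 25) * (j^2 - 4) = -5*j^5 + 15*j^4 + 65*j^3 - 35*j^2 - 180*j - 100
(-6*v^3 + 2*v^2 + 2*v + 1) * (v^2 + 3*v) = -6*v^5 - 16*v^4 + 8*v^3 + 7*v^2 + 3*v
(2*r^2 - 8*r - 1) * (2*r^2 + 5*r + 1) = 4*r^4 - 6*r^3 - 40*r^2 - 13*r - 1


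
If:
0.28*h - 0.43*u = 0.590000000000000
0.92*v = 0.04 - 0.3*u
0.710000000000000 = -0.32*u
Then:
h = -1.30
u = -2.22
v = 0.77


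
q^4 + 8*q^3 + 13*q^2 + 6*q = q*(q + 1)^2*(q + 6)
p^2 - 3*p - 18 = (p - 6)*(p + 3)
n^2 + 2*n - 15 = (n - 3)*(n + 5)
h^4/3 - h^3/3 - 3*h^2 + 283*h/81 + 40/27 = (h/3 + 1)*(h - 8/3)*(h - 5/3)*(h + 1/3)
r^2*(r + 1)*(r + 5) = r^4 + 6*r^3 + 5*r^2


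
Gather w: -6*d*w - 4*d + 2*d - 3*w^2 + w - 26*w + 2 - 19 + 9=-2*d - 3*w^2 + w*(-6*d - 25) - 8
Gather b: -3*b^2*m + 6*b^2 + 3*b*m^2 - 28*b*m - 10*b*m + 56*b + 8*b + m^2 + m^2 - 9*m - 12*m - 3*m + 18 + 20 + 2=b^2*(6 - 3*m) + b*(3*m^2 - 38*m + 64) + 2*m^2 - 24*m + 40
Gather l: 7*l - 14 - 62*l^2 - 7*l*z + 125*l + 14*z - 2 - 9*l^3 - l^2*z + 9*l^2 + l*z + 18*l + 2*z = -9*l^3 + l^2*(-z - 53) + l*(150 - 6*z) + 16*z - 16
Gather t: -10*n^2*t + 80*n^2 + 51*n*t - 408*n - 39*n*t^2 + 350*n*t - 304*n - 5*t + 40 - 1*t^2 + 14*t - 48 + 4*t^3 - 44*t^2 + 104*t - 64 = 80*n^2 - 712*n + 4*t^3 + t^2*(-39*n - 45) + t*(-10*n^2 + 401*n + 113) - 72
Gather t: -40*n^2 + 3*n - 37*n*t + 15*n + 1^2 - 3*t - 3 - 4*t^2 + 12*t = -40*n^2 + 18*n - 4*t^2 + t*(9 - 37*n) - 2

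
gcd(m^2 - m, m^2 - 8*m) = m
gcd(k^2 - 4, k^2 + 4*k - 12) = k - 2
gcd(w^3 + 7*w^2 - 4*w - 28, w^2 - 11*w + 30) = 1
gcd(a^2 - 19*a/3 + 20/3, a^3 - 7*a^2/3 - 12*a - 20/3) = a - 5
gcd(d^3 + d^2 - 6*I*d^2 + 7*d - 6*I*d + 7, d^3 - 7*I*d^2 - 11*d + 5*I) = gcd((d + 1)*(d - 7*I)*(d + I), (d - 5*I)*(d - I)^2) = 1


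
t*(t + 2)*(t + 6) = t^3 + 8*t^2 + 12*t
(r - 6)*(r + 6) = r^2 - 36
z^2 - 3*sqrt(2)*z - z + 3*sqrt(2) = (z - 1)*(z - 3*sqrt(2))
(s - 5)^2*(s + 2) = s^3 - 8*s^2 + 5*s + 50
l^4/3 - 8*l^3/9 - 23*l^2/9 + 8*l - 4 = (l/3 + 1)*(l - 3)*(l - 2)*(l - 2/3)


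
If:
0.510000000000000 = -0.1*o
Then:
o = -5.10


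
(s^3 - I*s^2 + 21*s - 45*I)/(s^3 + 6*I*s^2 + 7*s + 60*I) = (s - 3*I)/(s + 4*I)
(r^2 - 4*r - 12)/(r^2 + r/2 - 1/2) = 2*(r^2 - 4*r - 12)/(2*r^2 + r - 1)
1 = 1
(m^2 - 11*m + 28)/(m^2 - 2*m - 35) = (m - 4)/(m + 5)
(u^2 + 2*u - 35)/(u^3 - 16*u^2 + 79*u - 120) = (u + 7)/(u^2 - 11*u + 24)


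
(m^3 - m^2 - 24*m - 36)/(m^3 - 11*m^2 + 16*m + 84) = (m + 3)/(m - 7)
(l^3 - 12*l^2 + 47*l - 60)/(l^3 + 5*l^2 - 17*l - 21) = (l^2 - 9*l + 20)/(l^2 + 8*l + 7)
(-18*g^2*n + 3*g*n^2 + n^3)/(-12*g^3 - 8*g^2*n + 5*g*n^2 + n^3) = n*(3*g - n)/(2*g^2 + g*n - n^2)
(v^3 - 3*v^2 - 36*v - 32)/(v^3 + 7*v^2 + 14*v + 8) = (v - 8)/(v + 2)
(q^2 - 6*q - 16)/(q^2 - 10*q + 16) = (q + 2)/(q - 2)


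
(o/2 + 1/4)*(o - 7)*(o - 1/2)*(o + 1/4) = o^4/2 - 27*o^3/8 - o^2 + 27*o/32 + 7/32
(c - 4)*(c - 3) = c^2 - 7*c + 12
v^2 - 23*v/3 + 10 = (v - 6)*(v - 5/3)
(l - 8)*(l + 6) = l^2 - 2*l - 48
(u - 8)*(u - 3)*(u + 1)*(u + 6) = u^4 - 4*u^3 - 47*u^2 + 102*u + 144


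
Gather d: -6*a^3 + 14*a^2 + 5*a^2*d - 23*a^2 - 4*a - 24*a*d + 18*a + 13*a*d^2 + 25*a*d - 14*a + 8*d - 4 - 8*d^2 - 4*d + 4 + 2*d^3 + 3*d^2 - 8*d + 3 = -6*a^3 - 9*a^2 + 2*d^3 + d^2*(13*a - 5) + d*(5*a^2 + a - 4) + 3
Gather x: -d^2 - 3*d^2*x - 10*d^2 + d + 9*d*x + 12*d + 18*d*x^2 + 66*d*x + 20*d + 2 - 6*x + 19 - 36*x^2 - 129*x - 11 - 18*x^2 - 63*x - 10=-11*d^2 + 33*d + x^2*(18*d - 54) + x*(-3*d^2 + 75*d - 198)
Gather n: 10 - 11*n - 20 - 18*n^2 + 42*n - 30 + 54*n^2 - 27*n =36*n^2 + 4*n - 40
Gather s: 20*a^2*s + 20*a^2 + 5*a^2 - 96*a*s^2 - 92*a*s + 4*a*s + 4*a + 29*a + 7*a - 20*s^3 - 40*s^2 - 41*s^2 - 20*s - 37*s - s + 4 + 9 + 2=25*a^2 + 40*a - 20*s^3 + s^2*(-96*a - 81) + s*(20*a^2 - 88*a - 58) + 15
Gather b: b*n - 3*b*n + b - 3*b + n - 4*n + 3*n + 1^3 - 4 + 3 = b*(-2*n - 2)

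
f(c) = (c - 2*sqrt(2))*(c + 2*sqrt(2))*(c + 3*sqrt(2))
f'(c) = (c - 2*sqrt(2))*(c + 2*sqrt(2)) + (c - 2*sqrt(2))*(c + 3*sqrt(2)) + (c + 2*sqrt(2))*(c + 3*sqrt(2))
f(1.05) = -36.51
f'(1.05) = 4.22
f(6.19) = 316.28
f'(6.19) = 159.47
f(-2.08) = -7.94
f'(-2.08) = -12.67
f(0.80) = -37.11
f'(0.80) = 0.71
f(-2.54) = -2.64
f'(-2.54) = -10.20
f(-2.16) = -6.94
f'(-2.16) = -12.33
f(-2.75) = -0.65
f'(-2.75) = -8.65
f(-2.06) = -8.20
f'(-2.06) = -12.75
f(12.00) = 2209.00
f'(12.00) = 525.82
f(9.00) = 966.71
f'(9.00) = 311.37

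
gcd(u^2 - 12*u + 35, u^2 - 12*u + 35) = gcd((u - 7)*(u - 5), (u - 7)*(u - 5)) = u^2 - 12*u + 35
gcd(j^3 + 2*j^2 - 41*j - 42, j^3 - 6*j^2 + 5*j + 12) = j + 1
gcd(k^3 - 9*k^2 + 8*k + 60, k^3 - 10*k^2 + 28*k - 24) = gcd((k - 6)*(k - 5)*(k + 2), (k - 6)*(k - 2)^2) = k - 6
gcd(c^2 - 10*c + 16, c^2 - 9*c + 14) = c - 2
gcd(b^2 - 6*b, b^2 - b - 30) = b - 6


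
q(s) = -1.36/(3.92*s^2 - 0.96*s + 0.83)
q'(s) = -1.36*(0.96 - 7.84*s)/(3.92*s^2 - 0.96*s + 0.83)^2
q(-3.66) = -0.02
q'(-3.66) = -0.01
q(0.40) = -1.27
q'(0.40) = 2.57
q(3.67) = -0.03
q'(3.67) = 0.02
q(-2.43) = -0.05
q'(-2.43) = -0.04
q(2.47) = -0.06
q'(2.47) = 0.05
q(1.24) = -0.24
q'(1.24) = 0.37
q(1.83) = -0.11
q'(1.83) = 0.12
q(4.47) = -0.02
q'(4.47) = 0.01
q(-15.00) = -0.00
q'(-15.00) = -0.00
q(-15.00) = -0.00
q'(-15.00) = -0.00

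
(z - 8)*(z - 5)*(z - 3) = z^3 - 16*z^2 + 79*z - 120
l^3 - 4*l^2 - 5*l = l*(l - 5)*(l + 1)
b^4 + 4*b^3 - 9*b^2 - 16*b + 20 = (b - 2)*(b - 1)*(b + 2)*(b + 5)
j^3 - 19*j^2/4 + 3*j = j*(j - 4)*(j - 3/4)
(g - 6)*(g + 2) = g^2 - 4*g - 12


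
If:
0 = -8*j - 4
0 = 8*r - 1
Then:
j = -1/2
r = 1/8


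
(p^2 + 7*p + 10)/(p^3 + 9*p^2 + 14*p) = (p + 5)/(p*(p + 7))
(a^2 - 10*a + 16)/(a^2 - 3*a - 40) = (a - 2)/(a + 5)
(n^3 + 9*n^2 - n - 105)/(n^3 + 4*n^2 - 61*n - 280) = (n - 3)/(n - 8)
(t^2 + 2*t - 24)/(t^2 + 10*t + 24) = (t - 4)/(t + 4)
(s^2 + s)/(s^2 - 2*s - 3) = s/(s - 3)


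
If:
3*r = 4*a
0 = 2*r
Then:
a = 0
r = 0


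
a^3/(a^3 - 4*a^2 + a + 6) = a^3/(a^3 - 4*a^2 + a + 6)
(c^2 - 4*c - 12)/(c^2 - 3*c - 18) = (c + 2)/(c + 3)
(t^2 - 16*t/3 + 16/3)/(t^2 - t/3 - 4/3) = (t - 4)/(t + 1)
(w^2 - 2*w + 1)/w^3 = (w^2 - 2*w + 1)/w^3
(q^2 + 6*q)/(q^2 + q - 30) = q/(q - 5)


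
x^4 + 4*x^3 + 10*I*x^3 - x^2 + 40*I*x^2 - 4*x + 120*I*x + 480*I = (x + 4)*(x - 3*I)*(x + 5*I)*(x + 8*I)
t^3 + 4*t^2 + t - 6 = (t - 1)*(t + 2)*(t + 3)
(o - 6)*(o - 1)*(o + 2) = o^3 - 5*o^2 - 8*o + 12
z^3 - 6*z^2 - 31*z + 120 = (z - 8)*(z - 3)*(z + 5)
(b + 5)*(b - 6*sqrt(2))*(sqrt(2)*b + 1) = sqrt(2)*b^3 - 11*b^2 + 5*sqrt(2)*b^2 - 55*b - 6*sqrt(2)*b - 30*sqrt(2)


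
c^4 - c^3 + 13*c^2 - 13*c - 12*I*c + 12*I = (c - 1)*(c - 3*I)*(c - I)*(c + 4*I)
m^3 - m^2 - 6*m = m*(m - 3)*(m + 2)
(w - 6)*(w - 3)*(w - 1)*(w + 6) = w^4 - 4*w^3 - 33*w^2 + 144*w - 108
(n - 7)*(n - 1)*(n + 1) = n^3 - 7*n^2 - n + 7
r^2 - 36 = (r - 6)*(r + 6)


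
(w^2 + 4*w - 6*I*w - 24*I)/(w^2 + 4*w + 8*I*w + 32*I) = (w - 6*I)/(w + 8*I)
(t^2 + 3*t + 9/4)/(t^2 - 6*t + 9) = (t^2 + 3*t + 9/4)/(t^2 - 6*t + 9)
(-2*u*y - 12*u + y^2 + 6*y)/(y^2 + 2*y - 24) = (-2*u + y)/(y - 4)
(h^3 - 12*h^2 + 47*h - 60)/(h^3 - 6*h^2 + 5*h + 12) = (h - 5)/(h + 1)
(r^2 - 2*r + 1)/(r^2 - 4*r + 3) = (r - 1)/(r - 3)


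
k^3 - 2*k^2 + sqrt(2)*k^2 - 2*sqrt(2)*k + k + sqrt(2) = (k - 1)^2*(k + sqrt(2))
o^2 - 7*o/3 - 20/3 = (o - 4)*(o + 5/3)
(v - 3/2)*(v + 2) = v^2 + v/2 - 3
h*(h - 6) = h^2 - 6*h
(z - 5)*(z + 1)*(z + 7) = z^3 + 3*z^2 - 33*z - 35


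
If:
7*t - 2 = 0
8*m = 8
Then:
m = 1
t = 2/7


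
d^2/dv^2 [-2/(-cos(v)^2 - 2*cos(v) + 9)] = (-8*sin(v)^4 + 84*sin(v)^2 - 21*cos(v) - 3*cos(3*v) - 24)/(-sin(v)^2 + 2*cos(v) - 8)^3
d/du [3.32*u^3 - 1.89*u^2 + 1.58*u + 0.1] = 9.96*u^2 - 3.78*u + 1.58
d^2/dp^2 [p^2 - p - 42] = 2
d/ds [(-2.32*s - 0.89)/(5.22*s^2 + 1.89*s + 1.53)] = (12.1104*s^2 + 9.2916*s - 1.8675)/(27.2484*s^4 + 19.7316*s^3 + 19.5453*s^2 + 5.7834*s + 2.3409)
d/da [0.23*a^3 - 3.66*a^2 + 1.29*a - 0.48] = 0.69*a^2 - 7.32*a + 1.29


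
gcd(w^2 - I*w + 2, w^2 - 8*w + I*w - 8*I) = w + I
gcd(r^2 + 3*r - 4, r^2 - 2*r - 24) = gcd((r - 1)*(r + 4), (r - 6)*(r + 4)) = r + 4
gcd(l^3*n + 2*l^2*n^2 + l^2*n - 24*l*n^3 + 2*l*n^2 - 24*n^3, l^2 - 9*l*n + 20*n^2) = l - 4*n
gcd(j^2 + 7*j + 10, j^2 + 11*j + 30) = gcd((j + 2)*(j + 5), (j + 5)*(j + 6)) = j + 5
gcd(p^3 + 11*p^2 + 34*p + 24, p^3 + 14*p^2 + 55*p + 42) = p^2 + 7*p + 6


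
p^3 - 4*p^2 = p^2*(p - 4)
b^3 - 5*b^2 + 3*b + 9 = (b - 3)^2*(b + 1)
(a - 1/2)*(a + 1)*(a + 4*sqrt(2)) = a^3 + a^2/2 + 4*sqrt(2)*a^2 - a/2 + 2*sqrt(2)*a - 2*sqrt(2)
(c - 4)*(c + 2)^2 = c^3 - 12*c - 16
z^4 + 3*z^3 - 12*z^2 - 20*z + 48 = (z - 2)^2*(z + 3)*(z + 4)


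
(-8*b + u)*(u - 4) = -8*b*u + 32*b + u^2 - 4*u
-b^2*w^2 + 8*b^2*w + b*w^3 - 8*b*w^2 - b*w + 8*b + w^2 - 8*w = (-b + w)*(w - 8)*(b*w + 1)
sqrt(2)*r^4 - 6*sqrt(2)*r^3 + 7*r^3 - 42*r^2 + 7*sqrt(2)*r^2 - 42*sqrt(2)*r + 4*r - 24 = (r - 6)*(r + sqrt(2))*(r + 2*sqrt(2))*(sqrt(2)*r + 1)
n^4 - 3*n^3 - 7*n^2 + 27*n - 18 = (n - 3)*(n - 2)*(n - 1)*(n + 3)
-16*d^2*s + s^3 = s*(-4*d + s)*(4*d + s)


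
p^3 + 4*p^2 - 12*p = p*(p - 2)*(p + 6)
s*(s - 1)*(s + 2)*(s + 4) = s^4 + 5*s^3 + 2*s^2 - 8*s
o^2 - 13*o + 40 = (o - 8)*(o - 5)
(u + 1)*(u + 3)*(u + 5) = u^3 + 9*u^2 + 23*u + 15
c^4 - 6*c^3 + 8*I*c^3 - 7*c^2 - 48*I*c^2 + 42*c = c*(c - 6)*(c + I)*(c + 7*I)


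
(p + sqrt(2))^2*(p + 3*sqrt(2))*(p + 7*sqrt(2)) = p^4 + 12*sqrt(2)*p^3 + 84*p^2 + 104*sqrt(2)*p + 84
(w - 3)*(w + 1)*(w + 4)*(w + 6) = w^4 + 8*w^3 + w^2 - 78*w - 72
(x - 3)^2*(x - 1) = x^3 - 7*x^2 + 15*x - 9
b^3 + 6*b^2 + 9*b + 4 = (b + 1)^2*(b + 4)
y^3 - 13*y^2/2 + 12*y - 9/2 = (y - 3)^2*(y - 1/2)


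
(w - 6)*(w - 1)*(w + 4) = w^3 - 3*w^2 - 22*w + 24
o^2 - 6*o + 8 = (o - 4)*(o - 2)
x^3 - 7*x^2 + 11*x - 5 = (x - 5)*(x - 1)^2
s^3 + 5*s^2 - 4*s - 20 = (s - 2)*(s + 2)*(s + 5)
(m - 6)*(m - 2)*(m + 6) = m^3 - 2*m^2 - 36*m + 72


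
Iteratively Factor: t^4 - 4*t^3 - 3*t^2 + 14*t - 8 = (t - 4)*(t^3 - 3*t + 2) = (t - 4)*(t - 1)*(t^2 + t - 2) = (t - 4)*(t - 1)^2*(t + 2)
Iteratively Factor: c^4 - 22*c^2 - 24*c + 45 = (c + 3)*(c^3 - 3*c^2 - 13*c + 15) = (c - 1)*(c + 3)*(c^2 - 2*c - 15) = (c - 1)*(c + 3)^2*(c - 5)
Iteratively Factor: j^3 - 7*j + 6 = (j + 3)*(j^2 - 3*j + 2) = (j - 2)*(j + 3)*(j - 1)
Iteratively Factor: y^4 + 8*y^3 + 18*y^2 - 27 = (y + 3)*(y^3 + 5*y^2 + 3*y - 9) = (y - 1)*(y + 3)*(y^2 + 6*y + 9) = (y - 1)*(y + 3)^2*(y + 3)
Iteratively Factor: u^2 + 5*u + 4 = (u + 1)*(u + 4)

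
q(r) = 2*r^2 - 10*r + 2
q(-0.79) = 11.15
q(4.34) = -3.73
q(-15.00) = 602.00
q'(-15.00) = -70.00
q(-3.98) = 73.48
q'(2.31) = -0.76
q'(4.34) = 7.36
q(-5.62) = 121.37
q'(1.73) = -3.08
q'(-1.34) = -15.36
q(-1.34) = 18.99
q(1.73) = -9.31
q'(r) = 4*r - 10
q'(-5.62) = -32.48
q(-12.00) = 410.00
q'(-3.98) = -25.92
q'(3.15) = 2.60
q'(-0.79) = -13.16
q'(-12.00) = -58.00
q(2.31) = -10.43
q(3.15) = -9.66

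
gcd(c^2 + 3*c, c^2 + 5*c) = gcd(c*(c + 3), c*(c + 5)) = c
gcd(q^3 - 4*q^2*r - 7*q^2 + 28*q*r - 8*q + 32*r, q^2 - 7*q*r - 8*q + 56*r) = q - 8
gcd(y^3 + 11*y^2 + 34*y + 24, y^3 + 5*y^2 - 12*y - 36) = y + 6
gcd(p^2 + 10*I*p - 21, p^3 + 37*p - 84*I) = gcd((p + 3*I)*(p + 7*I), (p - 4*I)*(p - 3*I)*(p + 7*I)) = p + 7*I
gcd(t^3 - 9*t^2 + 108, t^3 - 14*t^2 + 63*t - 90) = t - 6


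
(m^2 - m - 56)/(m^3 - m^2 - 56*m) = 1/m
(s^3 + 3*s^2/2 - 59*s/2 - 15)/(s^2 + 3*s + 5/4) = 2*(s^2 + s - 30)/(2*s + 5)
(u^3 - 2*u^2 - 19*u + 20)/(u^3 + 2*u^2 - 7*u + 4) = (u - 5)/(u - 1)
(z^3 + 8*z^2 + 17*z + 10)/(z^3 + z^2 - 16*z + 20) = (z^2 + 3*z + 2)/(z^2 - 4*z + 4)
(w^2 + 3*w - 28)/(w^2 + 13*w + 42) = (w - 4)/(w + 6)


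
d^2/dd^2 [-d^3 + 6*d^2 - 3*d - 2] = 12 - 6*d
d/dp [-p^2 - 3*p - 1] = -2*p - 3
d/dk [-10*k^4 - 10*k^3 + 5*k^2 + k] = -40*k^3 - 30*k^2 + 10*k + 1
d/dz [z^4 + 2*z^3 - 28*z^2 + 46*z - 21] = 4*z^3 + 6*z^2 - 56*z + 46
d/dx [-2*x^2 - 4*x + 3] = -4*x - 4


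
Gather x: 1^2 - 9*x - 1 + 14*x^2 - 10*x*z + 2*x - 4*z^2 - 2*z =14*x^2 + x*(-10*z - 7) - 4*z^2 - 2*z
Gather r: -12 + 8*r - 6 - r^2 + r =-r^2 + 9*r - 18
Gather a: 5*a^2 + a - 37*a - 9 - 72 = 5*a^2 - 36*a - 81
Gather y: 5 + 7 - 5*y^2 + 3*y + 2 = -5*y^2 + 3*y + 14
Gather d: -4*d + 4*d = 0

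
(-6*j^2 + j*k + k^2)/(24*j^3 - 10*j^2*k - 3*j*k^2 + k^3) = -1/(4*j - k)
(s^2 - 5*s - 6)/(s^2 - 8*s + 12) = (s + 1)/(s - 2)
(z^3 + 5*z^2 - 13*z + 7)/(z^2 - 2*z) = (z^3 + 5*z^2 - 13*z + 7)/(z*(z - 2))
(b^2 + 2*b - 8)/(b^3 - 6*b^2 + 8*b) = (b + 4)/(b*(b - 4))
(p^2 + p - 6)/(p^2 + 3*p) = (p - 2)/p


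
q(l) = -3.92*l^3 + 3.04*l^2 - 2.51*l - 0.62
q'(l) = -11.76*l^2 + 6.08*l - 2.51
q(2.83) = -72.22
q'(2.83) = -79.49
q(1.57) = -12.24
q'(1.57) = -21.95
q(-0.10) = -0.33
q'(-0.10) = -3.24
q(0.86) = -3.02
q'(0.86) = -5.98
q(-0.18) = -0.05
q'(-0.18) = -3.99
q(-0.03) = -0.54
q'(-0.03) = -2.70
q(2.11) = -29.21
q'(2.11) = -42.04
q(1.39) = -8.76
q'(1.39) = -16.78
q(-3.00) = 140.11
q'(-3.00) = -126.59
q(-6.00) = 970.60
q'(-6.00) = -462.35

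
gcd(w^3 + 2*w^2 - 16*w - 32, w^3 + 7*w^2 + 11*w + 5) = 1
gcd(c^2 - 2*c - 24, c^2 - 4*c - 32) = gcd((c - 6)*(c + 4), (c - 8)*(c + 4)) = c + 4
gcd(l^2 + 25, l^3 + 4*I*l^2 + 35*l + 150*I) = l + 5*I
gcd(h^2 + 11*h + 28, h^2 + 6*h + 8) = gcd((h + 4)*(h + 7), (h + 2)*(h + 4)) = h + 4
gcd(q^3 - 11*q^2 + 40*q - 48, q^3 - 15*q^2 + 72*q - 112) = q^2 - 8*q + 16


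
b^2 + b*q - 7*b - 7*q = (b - 7)*(b + q)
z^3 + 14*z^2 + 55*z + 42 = (z + 1)*(z + 6)*(z + 7)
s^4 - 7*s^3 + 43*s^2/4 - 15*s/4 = s*(s - 5)*(s - 3/2)*(s - 1/2)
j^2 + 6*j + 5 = (j + 1)*(j + 5)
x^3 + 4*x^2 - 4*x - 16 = (x - 2)*(x + 2)*(x + 4)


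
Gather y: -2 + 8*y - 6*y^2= -6*y^2 + 8*y - 2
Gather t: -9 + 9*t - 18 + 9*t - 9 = 18*t - 36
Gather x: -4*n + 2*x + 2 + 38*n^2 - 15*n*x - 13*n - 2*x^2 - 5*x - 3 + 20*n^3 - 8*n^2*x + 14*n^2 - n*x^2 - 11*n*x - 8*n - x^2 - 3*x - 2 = 20*n^3 + 52*n^2 - 25*n + x^2*(-n - 3) + x*(-8*n^2 - 26*n - 6) - 3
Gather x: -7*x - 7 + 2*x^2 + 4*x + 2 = 2*x^2 - 3*x - 5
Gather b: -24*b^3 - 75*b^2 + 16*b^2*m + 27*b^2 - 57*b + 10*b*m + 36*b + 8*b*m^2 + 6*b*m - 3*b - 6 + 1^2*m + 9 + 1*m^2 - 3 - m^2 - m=-24*b^3 + b^2*(16*m - 48) + b*(8*m^2 + 16*m - 24)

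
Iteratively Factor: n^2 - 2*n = (n - 2)*(n)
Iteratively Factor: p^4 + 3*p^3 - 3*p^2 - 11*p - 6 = (p + 1)*(p^3 + 2*p^2 - 5*p - 6) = (p + 1)*(p + 3)*(p^2 - p - 2) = (p - 2)*(p + 1)*(p + 3)*(p + 1)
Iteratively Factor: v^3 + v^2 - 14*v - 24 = (v + 2)*(v^2 - v - 12) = (v - 4)*(v + 2)*(v + 3)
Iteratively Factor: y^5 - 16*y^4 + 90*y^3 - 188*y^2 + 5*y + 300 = (y - 3)*(y^4 - 13*y^3 + 51*y^2 - 35*y - 100) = (y - 5)*(y - 3)*(y^3 - 8*y^2 + 11*y + 20) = (y - 5)*(y - 4)*(y - 3)*(y^2 - 4*y - 5) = (y - 5)^2*(y - 4)*(y - 3)*(y + 1)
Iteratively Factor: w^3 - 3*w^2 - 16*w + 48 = (w - 3)*(w^2 - 16) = (w - 3)*(w + 4)*(w - 4)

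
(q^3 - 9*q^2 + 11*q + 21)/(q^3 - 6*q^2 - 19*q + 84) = (q + 1)/(q + 4)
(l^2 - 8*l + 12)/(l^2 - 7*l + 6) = (l - 2)/(l - 1)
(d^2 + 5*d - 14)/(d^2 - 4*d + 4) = (d + 7)/(d - 2)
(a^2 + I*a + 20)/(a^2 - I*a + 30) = (a - 4*I)/(a - 6*I)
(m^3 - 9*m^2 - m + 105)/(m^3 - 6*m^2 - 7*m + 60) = (m - 7)/(m - 4)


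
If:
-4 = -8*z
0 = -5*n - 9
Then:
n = -9/5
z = 1/2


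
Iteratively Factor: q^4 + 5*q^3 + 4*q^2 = (q + 1)*(q^3 + 4*q^2) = q*(q + 1)*(q^2 + 4*q) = q^2*(q + 1)*(q + 4)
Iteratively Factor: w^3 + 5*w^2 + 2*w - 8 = (w - 1)*(w^2 + 6*w + 8) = (w - 1)*(w + 4)*(w + 2)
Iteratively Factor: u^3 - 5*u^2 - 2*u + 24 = (u - 3)*(u^2 - 2*u - 8) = (u - 3)*(u + 2)*(u - 4)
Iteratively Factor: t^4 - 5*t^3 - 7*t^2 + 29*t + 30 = (t - 3)*(t^3 - 2*t^2 - 13*t - 10) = (t - 3)*(t + 1)*(t^2 - 3*t - 10) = (t - 3)*(t + 1)*(t + 2)*(t - 5)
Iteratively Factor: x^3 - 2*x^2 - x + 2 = (x - 1)*(x^2 - x - 2) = (x - 1)*(x + 1)*(x - 2)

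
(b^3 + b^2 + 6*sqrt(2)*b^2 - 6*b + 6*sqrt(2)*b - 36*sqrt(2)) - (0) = b^3 + b^2 + 6*sqrt(2)*b^2 - 6*b + 6*sqrt(2)*b - 36*sqrt(2)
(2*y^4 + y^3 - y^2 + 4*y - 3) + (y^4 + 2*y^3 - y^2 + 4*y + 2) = 3*y^4 + 3*y^3 - 2*y^2 + 8*y - 1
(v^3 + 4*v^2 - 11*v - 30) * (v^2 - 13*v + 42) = v^5 - 9*v^4 - 21*v^3 + 281*v^2 - 72*v - 1260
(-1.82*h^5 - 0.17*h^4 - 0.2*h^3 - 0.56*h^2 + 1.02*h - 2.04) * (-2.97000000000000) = 5.4054*h^5 + 0.5049*h^4 + 0.594*h^3 + 1.6632*h^2 - 3.0294*h + 6.0588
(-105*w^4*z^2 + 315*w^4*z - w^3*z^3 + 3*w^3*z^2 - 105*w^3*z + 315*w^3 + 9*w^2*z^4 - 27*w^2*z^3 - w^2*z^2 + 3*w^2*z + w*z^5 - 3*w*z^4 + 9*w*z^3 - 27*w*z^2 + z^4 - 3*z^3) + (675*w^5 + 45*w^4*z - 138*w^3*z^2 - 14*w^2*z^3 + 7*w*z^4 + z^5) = 675*w^5 - 105*w^4*z^2 + 360*w^4*z - w^3*z^3 - 135*w^3*z^2 - 105*w^3*z + 315*w^3 + 9*w^2*z^4 - 41*w^2*z^3 - w^2*z^2 + 3*w^2*z + w*z^5 + 4*w*z^4 + 9*w*z^3 - 27*w*z^2 + z^5 + z^4 - 3*z^3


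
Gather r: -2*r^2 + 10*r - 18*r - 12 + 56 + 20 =-2*r^2 - 8*r + 64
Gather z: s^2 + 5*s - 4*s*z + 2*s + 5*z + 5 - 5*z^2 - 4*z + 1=s^2 + 7*s - 5*z^2 + z*(1 - 4*s) + 6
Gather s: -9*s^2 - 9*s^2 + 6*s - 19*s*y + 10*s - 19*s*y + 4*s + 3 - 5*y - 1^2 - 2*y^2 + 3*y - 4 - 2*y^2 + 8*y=-18*s^2 + s*(20 - 38*y) - 4*y^2 + 6*y - 2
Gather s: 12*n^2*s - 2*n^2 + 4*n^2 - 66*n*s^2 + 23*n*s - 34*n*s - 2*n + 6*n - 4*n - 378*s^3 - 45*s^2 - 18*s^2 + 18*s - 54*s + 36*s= 2*n^2 - 378*s^3 + s^2*(-66*n - 63) + s*(12*n^2 - 11*n)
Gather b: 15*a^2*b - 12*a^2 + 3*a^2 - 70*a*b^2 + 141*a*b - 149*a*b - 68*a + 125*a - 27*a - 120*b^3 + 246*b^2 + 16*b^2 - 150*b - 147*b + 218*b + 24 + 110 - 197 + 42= -9*a^2 + 30*a - 120*b^3 + b^2*(262 - 70*a) + b*(15*a^2 - 8*a - 79) - 21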